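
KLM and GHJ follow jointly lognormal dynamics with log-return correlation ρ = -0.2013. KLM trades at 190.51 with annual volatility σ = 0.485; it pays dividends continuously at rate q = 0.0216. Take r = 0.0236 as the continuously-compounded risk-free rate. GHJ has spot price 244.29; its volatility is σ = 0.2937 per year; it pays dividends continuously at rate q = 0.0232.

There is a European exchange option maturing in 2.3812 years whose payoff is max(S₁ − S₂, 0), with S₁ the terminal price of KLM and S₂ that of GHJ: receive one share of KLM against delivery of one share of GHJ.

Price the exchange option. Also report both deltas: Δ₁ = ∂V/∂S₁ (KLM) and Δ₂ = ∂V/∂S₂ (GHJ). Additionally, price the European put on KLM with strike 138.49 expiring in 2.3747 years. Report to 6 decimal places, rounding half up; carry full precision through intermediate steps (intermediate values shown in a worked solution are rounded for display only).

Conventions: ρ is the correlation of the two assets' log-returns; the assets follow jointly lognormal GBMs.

exchange price = 52.429252
Δ1 = 0.556560
Δ2 = -0.219415
price(KLM put K=138.49) = 24.382304

σ_eff = √(σ₁² + σ₂² − 2ρσ₁σ₂) = √(0.485² + 0.2937² − 2·-0.2013·0.485·0.2937) = 0.615494
d₁ = (ln(S₁/S₂) + (q₂ − q₁ + σ_eff²/2)T) / (σ_eff√T) = (ln(190.51/244.29) + (0.0232 − 0.0216 + 0.189416)·2.3812) / 0.949777 = 0.217100
d₂ = d₁ − σ_eff√T = 0.217100 − 0.949777 = -0.732677
N(d₁) = 0.585935,  N(d₂) = 0.231878
V = S₁·e^{−q₁T}·N(d₁) − S₂·e^{−q₂T}·N(d₂) = 106.030227 − 53.600975 = 52.429252
Δ₁ = e^{−q₁T}·N(d₁) = 0.556560;  Δ₂ = −e^{−q₂T}·N(d₂) = -0.219415
[vanilla: KLM put K=138.49]
σ√T = 0.485·√2.3747 = 0.747388
d₁ = (ln(S/K) + (r−q+σ²/2)T) / (σ√T) = (ln(190.51/138.49) + (0.0236−0.0216+0.485²/2)·2.3747) / 0.747388 = (0.318907 + 0.284044) / 0.747388 = 0.806743
d₂ = d₁ − σ√T = 0.806743 − 0.747388 = 0.059355
e^{−rT} = 0.945499
e^{−qT} = 0.950000
N(−d₁) = 0.209907,  N(−d₂) = 0.476334
price = K·e^{−rT}·N(−d₂) − S·e^{−qT}·N(−d₁) = 62.372236 − 37.989932 = 24.382304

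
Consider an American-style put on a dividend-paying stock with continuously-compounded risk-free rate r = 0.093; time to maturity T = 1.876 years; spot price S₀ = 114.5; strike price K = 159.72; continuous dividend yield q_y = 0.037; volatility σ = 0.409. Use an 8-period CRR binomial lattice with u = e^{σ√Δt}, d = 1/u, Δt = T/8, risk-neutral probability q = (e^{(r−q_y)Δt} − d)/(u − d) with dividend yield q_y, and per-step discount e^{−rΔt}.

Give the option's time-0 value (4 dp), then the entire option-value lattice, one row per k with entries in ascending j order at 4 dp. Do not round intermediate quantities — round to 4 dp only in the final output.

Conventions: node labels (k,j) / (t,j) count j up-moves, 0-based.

price = 49.3925
tree:
49.3925
65.7932 34.1444
82.6698 48.1977 20.7061
96.5141 65.7932 31.6202 10.0046
107.8708 82.6698 46.6257 17.0508 2.9425
117.1870 96.5141 65.7932 28.2994 5.8260 0.0000
124.8293 107.8708 82.6698 45.2200 11.5352 0.0000 0.0000
131.0984 117.1870 96.5141 65.7932 22.8390 0.0000 0.0000 0.0000
136.2411 124.8293 107.8708 82.6698 45.2200 0.0000 0.0000 0.0000 0.0000

Δt=0.23450  u=1.21903  d=0.82032  q=0.48380  discount=0.97843
step 8 (expiry): payoffs max(K−S,0) = 136.2411 124.8293 107.8708 82.6698 45.2200 0.0000 0.0000 0.0000 0.0000
k=7: (k=7,j=0): S=28.6216, K−S=131.0984, hold=127.9001 ⇒ V=131.0984 exercise | (k=7,j=1): S=42.5330, K−S=117.1870, hold=114.1089 ⇒ V=117.1870 exercise | (k=7,j=2): S=63.2059, K−S=96.5141, hold=93.6146 ⇒ V=96.5141 exercise | (k=7,j=3): S=93.9268, K−S=65.7932, hold=63.1591 ⇒ V=65.7932 exercise | (k=7,j=4): S=139.5794, K−S=20.1406, hold=22.8390 ⇒ V=22.8390 continue | (k=7,j=5): S=207.4213, K−S=0.0000, hold=0.0000 ⇒ V=0.0000 continue | (k=7,j=6): S=308.2374, K−S=0.0000, hold=0.0000 ⇒ V=0.0000 continue | (k=7,j=7): S=458.0546, K−S=0.0000, hold=0.0000 ⇒ V=0.0000 continue
k=6: (k=6,j=0): S=34.8907, K−S=124.8293, hold=121.6852 ⇒ V=124.8293 exercise | (k=6,j=1): S=51.8492, K−S=107.8708, hold=104.8732 ⇒ V=107.8708 exercise | (k=6,j=2): S=77.0502, K−S=82.6698, hold=79.8899 ⇒ V=82.6698 exercise | (k=6,j=3): S=114.5000, K−S=45.2200, hold=44.0410 ⇒ V=45.2200 exercise | (k=6,j=4): S=170.1521, K−S=0.0000, hold=11.5352 ⇒ V=11.5352 continue | (k=6,j=5): S=252.8537, K−S=0.0000, hold=0.0000 ⇒ V=0.0000 continue | (k=6,j=6): S=375.7520, K−S=0.0000, hold=0.0000 ⇒ V=0.0000 continue
k=5: (k=5,j=0): S=42.5330, K−S=117.1870, hold=114.1089 ⇒ V=117.1870 exercise | (k=5,j=1): S=63.2059, K−S=96.5141, hold=93.6146 ⇒ V=96.5141 exercise | (k=5,j=2): S=93.9268, K−S=65.7932, hold=63.1591 ⇒ V=65.7932 exercise | (k=5,j=3): S=139.5794, K−S=20.1406, hold=28.2994 ⇒ V=28.2994 continue | (k=5,j=4): S=207.4213, K−S=0.0000, hold=5.8260 ⇒ V=5.8260 continue | (k=5,j=5): S=308.2374, K−S=0.0000, hold=0.0000 ⇒ V=0.0000 continue
k=4: (k=4,j=0): S=51.8492, K−S=107.8708, hold=104.8732 ⇒ V=107.8708 exercise | (k=4,j=1): S=77.0502, K−S=82.6698, hold=79.8899 ⇒ V=82.6698 exercise | (k=4,j=2): S=114.5000, K−S=45.2200, hold=46.6257 ⇒ V=46.6257 continue | (k=4,j=3): S=170.1521, K−S=0.0000, hold=17.0508 ⇒ V=17.0508 continue | (k=4,j=4): S=252.8537, K−S=0.0000, hold=2.9425 ⇒ V=2.9425 continue
k=3: (k=3,j=0): S=63.2059, K−S=96.5141, hold=93.6146 ⇒ V=96.5141 exercise | (k=3,j=1): S=93.9268, K−S=65.7932, hold=63.8245 ⇒ V=65.7932 exercise | (k=3,j=2): S=139.5794, K−S=20.1406, hold=31.6202 ⇒ V=31.6202 continue | (k=3,j=3): S=207.4213, K−S=0.0000, hold=10.0046 ⇒ V=10.0046 continue
k=2: (k=2,j=0): S=77.0502, K−S=82.6698, hold=79.8899 ⇒ V=82.6698 exercise | (k=2,j=1): S=114.5000, K−S=45.2200, hold=48.1977 ⇒ V=48.1977 continue | (k=2,j=2): S=170.1521, K−S=0.0000, hold=20.7061 ⇒ V=20.7061 continue
k=1: (k=1,j=0): S=93.9268, K−S=65.7932, hold=64.5686 ⇒ V=65.7932 exercise | (k=1,j=1): S=139.5794, K−S=20.1406, hold=34.1444 ⇒ V=34.1444 continue
k=0: (k=0,j=0): S=114.5000, K−S=45.2200, hold=49.3925 ⇒ V=49.3925 continue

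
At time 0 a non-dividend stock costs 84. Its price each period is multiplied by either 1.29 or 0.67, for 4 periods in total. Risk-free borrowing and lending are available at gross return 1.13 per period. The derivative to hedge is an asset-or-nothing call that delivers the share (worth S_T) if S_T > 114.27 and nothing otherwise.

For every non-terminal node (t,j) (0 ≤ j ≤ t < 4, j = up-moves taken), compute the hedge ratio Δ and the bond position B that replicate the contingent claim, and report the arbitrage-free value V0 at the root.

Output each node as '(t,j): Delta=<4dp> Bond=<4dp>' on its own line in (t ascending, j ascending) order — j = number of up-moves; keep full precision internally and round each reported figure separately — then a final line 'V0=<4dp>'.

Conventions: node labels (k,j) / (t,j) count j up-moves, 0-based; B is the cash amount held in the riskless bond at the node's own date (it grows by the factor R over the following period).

Arbitrage-free pricing uses the up-move probability p* = (R−d)/(u−d) = 0.7419, discounting each step at R = 1.13.
Terminal payoffs: V(4,0)=0.0000, V(4,1)=0.0000, V(4,2)=0.0000, V(4,3)=120.8157, V(4,4)=232.6152
(3,0): S=25.2641. Δ = (V_up−V_dn)/(S_up−S_dn) = (0.0000−0.0000)/(32.5907−16.9269) = 0.0000. V = [p*·0.0000 + (1−p*)·0.0000]/1.13 = 0.0000. B = V − Δ·S = 0.0000.
(3,1): S=48.6428. Δ = (V_up−V_dn)/(S_up−S_dn) = (0.0000−0.0000)/(62.7492−32.5907) = 0.0000. V = [p*·0.0000 + (1−p*)·0.0000]/1.13 = 0.0000. B = V − Δ·S = 0.0000.
(3,2): S=93.6555. Δ = (V_up−V_dn)/(S_up−S_dn) = (120.8157−0.0000)/(120.8157−62.7492) = 2.0806. V = [p*·120.8157 + (1−p*)·0.0000]/1.13 = 79.3252. B = V − Δ·S = -115.5388.
(3,3): S=180.3219. Δ = (V_up−V_dn)/(S_up−S_dn) = (232.6152−120.8157)/(232.6152−120.8157) = 1.0000. V = [p*·232.6152 + (1−p*)·120.8157]/1.13 = 180.3219. B = V − Δ·S = 0.0000.
(2,0): S=37.7076. Δ = (V_up−V_dn)/(S_up−S_dn) = (0.0000−0.0000)/(48.6428−25.2641) = 0.0000. V = [p*·0.0000 + (1−p*)·0.0000]/1.13 = 0.0000. B = V − Δ·S = 0.0000.
(2,1): S=72.6012. Δ = (V_up−V_dn)/(S_up−S_dn) = (79.3252−0.0000)/(93.6555−48.6428) = 1.7623. V = [p*·79.3252 + (1−p*)·0.0000]/1.13 = 52.0833. B = V − Δ·S = -75.8605.
(2,2): S=139.7844. Δ = (V_up−V_dn)/(S_up−S_dn) = (180.3219−79.3252)/(180.3219−93.6555) = 1.1654. V = [p*·180.3219 + (1−p*)·79.3252]/1.13 = 136.5117. B = V − Δ·S = -26.3863.
(1,0): S=56.2800. Δ = (V_up−V_dn)/(S_up−S_dn) = (52.0833−0.0000)/(72.6012−37.7076) = 1.4926. V = [p*·52.0833 + (1−p*)·0.0000]/1.13 = 34.1969. B = V − Δ·S = -49.8085.
(1,1): S=108.3600. Δ = (V_up−V_dn)/(S_up−S_dn) = (136.5117−52.0833)/(139.7844−72.6012) = 1.2567. V = [p*·136.5117 + (1−p*)·52.0833]/1.13 = 101.5254. B = V − Δ·S = -34.6494.
(0,0): S=84.0000. Δ = (V_up−V_dn)/(S_up−S_dn) = (101.5254−34.1969)/(108.3600−56.2800) = 1.2928. V = [p*·101.5254 + (1−p*)·34.1969]/1.13 = 74.4693. B = V − Δ·S = -34.1251.
Verification: the root portfolio costs Δ(0,0)·S0 + B(0,0) = 74.4693, matching V0.

(0,0): Delta=1.2928 Bond=-34.1251
(1,0): Delta=1.4926 Bond=-49.8085
(1,1): Delta=1.2567 Bond=-34.6494
(2,0): Delta=0.0000 Bond=0.0000
(2,1): Delta=1.7623 Bond=-75.8605
(2,2): Delta=1.1654 Bond=-26.3863
(3,0): Delta=0.0000 Bond=0.0000
(3,1): Delta=0.0000 Bond=0.0000
(3,2): Delta=2.0806 Bond=-115.5388
(3,3): Delta=1.0000 Bond=0.0000
V0=74.4693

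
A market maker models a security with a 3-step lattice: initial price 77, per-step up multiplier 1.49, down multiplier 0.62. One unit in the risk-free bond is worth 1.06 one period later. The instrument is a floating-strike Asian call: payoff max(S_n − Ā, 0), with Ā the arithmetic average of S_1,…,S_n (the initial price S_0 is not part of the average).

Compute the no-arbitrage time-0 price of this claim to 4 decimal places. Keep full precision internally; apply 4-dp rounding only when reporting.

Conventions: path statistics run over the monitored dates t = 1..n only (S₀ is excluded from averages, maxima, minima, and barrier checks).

price = 12.6943

Set p* = 0.5057 (from d < R < u); the path-dependent value is the discounted p*-expectation over all price paths.
Enumerate all 2^3 = 8 price paths (U = up ×1.49, D = down ×0.62); each path with k up-moves has probability p*^k·(1−p*)^(3−k).
DDD: Ā=31.8967, payoff=0.0000, prob=0.120739
UDD: Ā=76.6549, payoff=0.0000, prob=0.123547
DUD: Ā=54.3249, payoff=0.0000, prob=0.123547
UUD: Ā=130.5551, payoff=0.0000, prob=0.126420
DDU: Ā=40.4803, payoff=3.6219, prob=0.123547
UDU: Ā=97.2834, payoff=8.7042, prob=0.126420
DUU: Ā=74.9534, payoff=31.0342, prob=0.126420
UUU: Ā=180.1299, payoff=74.5821, prob=0.129360
Price = Σ prob·payoff / R^3 = 15.119151 / 1.191016 = 12.6943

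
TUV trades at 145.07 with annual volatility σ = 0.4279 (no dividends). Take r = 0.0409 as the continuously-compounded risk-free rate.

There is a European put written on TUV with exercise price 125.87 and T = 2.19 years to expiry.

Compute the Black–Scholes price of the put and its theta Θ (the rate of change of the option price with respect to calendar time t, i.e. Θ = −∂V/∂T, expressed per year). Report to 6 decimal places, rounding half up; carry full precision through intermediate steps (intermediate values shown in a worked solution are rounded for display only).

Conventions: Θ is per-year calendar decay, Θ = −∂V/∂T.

price = 19.382704
Θ = -4.368319

σ√T = 0.4279·√2.19 = 0.633234
d₁ = (ln(S/K) + (r+σ²/2)T) / (σ√T) = (ln(145.07/125.87) + (0.0409+0.4279²/2)·2.19) / 0.633234 = (0.141967 + 0.290064) / 0.633234 = 0.682260
d₂ = d₁ − σ√T = 0.682260 − 0.633234 = 0.049026
e^{−rT} = 0.914323
N(−d₁) = 0.247537,  N(−d₂) = 0.480449
Put price V = K·e^{−rT}·N(−d₂) − S·N(−d₁) = 55.292925 − 35.910221 = 19.382704
φ(d₁) = (1/√(2π))·e^{−d₁²/2} = 0.316106
Θ = −S·φ(d₁)·σ/(2√T) + r·K·e^{−rT}·N(−d₂) = −6.629800 + 2.261481 = -4.368319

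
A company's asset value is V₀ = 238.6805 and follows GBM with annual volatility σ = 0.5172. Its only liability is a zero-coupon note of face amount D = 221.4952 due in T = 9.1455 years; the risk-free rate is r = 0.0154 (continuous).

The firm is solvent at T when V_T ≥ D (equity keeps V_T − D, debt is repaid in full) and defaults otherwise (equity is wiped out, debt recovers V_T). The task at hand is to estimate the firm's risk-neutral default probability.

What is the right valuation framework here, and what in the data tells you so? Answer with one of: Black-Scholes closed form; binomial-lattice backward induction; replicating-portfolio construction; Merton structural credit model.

framework: Merton structural credit model

Key observation: with the firm-asset dynamics (V₀ = 238.6805) and a single zero-coupon liability of face 221.4952 given, debt value, spread, and default probability all derive from the option view of the balance sheet.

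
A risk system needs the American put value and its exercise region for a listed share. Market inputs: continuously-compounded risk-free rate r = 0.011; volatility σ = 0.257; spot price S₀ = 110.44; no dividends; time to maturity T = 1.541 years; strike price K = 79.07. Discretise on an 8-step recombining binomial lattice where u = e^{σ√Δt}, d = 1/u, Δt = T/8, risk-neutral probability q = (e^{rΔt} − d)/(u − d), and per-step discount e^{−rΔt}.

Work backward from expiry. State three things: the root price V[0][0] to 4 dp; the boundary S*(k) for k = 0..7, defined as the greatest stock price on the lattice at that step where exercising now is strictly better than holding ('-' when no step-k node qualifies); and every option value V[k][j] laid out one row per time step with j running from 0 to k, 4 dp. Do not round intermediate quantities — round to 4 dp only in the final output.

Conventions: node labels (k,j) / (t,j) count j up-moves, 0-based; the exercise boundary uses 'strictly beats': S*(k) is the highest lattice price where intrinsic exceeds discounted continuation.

price = 2.1560
boundary = - - - - - - 56.1318 62.8341
tree:
2.1560
3.4255 0.7969
5.3338 1.3834 0.1681
8.1039 2.3710 0.3247 0.0000
11.9454 3.9981 0.6273 0.0000 0.0000
16.9534 6.5991 1.2117 0.0000 0.0000 0.0000
22.9382 10.5762 2.3406 0.0000 0.0000 0.0000 0.0000
28.9255 16.2359 4.5212 0.0000 0.0000 0.0000 0.0000 0.0000
34.2743 22.9382 8.7334 0.0000 0.0000 0.0000 0.0000 0.0000 0.0000

params: Δt=0.19262 u=1.11940 d=0.89333 q=0.48121 e^(-rΔt)=0.99788
t_8 payoffs: 34.2743 22.9382 8.7334 0.0000 0.0000 0.0000 0.0000 0.0000 0.0000
t_7: node(7,0) S=50.1445 payoff=28.9255 vs cont=28.7582 → 28.9255 [stop]  node(7,1) S=62.8341 payoff=16.2359 vs cont=16.0685 → 16.2359 [stop]  node(7,2) S=78.7350 payoff=0.3350 vs cont=4.5212 → 4.5212 [wait]  node(7,3) S=98.6598 payoff=0.0000 vs cont=0.0000 → 0.0000 [wait]  node(7,4) S=123.6268 payoff=0.0000 vs cont=0.0000 → 0.0000 [wait]  node(7,5) S=154.9120 payoff=0.0000 vs cont=0.0000 → 0.0000 [wait]  node(7,6) S=194.1142 payoff=0.0000 vs cont=0.0000 → 0.0000 [wait]  node(7,7) S=243.2371 payoff=0.0000 vs cont=0.0000 → 0.0000 [wait]  ⇒ S*(7)=62.8341
t_6: node(6,0) S=56.1318 payoff=22.9382 vs cont=22.7708 → 22.9382 [stop]  node(6,1) S=70.3366 payoff=8.7334 vs cont=10.5762 → 10.5762 [wait]  node(6,2) S=88.1361 payoff=0.0000 vs cont=2.3406 → 2.3406 [wait]  node(6,3) S=110.4400 payoff=0.0000 vs cont=0.0000 → 0.0000 [wait]  node(6,4) S=138.3881 payoff=0.0000 vs cont=0.0000 → 0.0000 [wait]  node(6,5) S=173.4088 payoff=0.0000 vs cont=0.0000 → 0.0000 [wait]  node(6,6) S=217.2919 payoff=0.0000 vs cont=0.0000 → 0.0000 [wait]  ⇒ S*(6)=56.1318
t_5: node(5,0) S=62.8341 payoff=16.2359 vs cont=16.9534 → 16.9534 [wait]  node(5,1) S=78.7350 payoff=0.3350 vs cont=6.5991 → 6.5991 [wait]  node(5,2) S=98.6598 payoff=0.0000 vs cont=1.2117 → 1.2117 [wait]  node(5,3) S=123.6268 payoff=0.0000 vs cont=0.0000 → 0.0000 [wait]  node(5,4) S=154.9120 payoff=0.0000 vs cont=0.0000 → 0.0000 [wait]  node(5,5) S=194.1142 payoff=0.0000 vs cont=0.0000 → 0.0000 [wait]  ⇒ S*(5)=-
t_4: node(4,0) S=70.3366 payoff=8.7334 vs cont=11.9454 → 11.9454 [wait]  node(4,1) S=88.1361 payoff=0.0000 vs cont=3.9981 → 3.9981 [wait]  node(4,2) S=110.4400 payoff=0.0000 vs cont=0.6273 → 0.6273 [wait]  node(4,3) S=138.3881 payoff=0.0000 vs cont=0.0000 → 0.0000 [wait]  node(4,4) S=173.4088 payoff=0.0000 vs cont=0.0000 → 0.0000 [wait]  ⇒ S*(4)=-
t_3: node(3,0) S=78.7350 payoff=0.3350 vs cont=8.1039 → 8.1039 [wait]  node(3,1) S=98.6598 payoff=0.0000 vs cont=2.3710 → 2.3710 [wait]  node(3,2) S=123.6268 payoff=0.0000 vs cont=0.3247 → 0.3247 [wait]  node(3,3) S=154.9120 payoff=0.0000 vs cont=0.0000 → 0.0000 [wait]  ⇒ S*(3)=-
t_2: node(2,0) S=88.1361 payoff=0.0000 vs cont=5.3338 → 5.3338 [wait]  node(2,1) S=110.4400 payoff=0.0000 vs cont=1.3834 → 1.3834 [wait]  node(2,2) S=138.3881 payoff=0.0000 vs cont=0.1681 → 0.1681 [wait]  ⇒ S*(2)=-
t_1: node(1,0) S=98.6598 payoff=0.0000 vs cont=3.4255 → 3.4255 [wait]  node(1,1) S=123.6268 payoff=0.0000 vs cont=0.7969 → 0.7969 [wait]  ⇒ S*(1)=-
t_0: node(0,0) S=110.4400 payoff=0.0000 vs cont=2.1560 → 2.1560 [wait]  ⇒ S*(0)=-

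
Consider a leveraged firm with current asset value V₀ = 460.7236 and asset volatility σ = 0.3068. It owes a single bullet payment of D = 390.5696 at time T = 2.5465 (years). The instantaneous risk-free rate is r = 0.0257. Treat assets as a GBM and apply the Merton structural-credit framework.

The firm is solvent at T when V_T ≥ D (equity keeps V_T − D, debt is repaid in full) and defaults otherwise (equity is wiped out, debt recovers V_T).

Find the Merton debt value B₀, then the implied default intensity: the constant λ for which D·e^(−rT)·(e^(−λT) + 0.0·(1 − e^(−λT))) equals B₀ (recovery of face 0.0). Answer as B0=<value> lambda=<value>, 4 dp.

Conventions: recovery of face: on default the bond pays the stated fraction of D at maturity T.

B0=324.8670 lambda=0.0466

Apply the equity-as-call identities (strike 390.5696, horizon 2.5465 years):
d₁ = [ln(V₀/D) + (r + σ²/2)T] / (σ√T)
   = [ln(460.7236/390.5696) + (0.0257 + 0.5·0.3068²)·2.5465] / (0.3068·√2.5465)
   = [0.165192 + 0.185291] / 0.489584 = 0.715880
d₂ = d₁ − σ√T = 0.715880 − 0.489584 = 0.226296
N(d₁) = 0.762967,  N(d₂) = 0.589514,  e^(−rT) = 0.936651
E₀ = V₀·N(d₁) − D·e^(−rT)·N(d₂)
   = 460.7236·0.762967 − 390.5696·0.936651·0.589514 = 135.856616
B₀ = V₀ − E₀ = 460.7236 − 135.856616 = 324.866984
e^(−λT) = (B₀·e^(rT)/D − 0)/(1 − 0) = (324.8670·1.067634/390.5696 − 0)/1 = 0.88803398
λ = −ln(0.88803398)/2.5465 = 0.046631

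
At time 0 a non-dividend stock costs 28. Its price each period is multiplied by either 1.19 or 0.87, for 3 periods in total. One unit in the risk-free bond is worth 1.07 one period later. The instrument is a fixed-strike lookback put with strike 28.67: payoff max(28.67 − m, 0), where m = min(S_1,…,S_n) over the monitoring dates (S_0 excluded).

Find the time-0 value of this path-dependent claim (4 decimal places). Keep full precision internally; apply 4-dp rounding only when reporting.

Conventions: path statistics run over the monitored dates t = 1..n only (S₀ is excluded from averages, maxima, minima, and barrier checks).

No-arbitrage gives p* = (R−d)/(u−d) = 0.6250: enumerate every path, weight its payoff by its p*-probability, and discount by R^3.
Enumerate all 2^3 = 8 price paths (U = up ×1.19, D = down ×0.87); each path with k up-moves has probability p*^k·(1−p*)^(3−k).
DDD: m=18.4381, payoff=10.2319, prob=0.052734
UDD: m=25.2199, payoff=3.4501, prob=0.087891
DUD: m=24.3600, payoff=4.3100, prob=0.087891
UUD: m=33.3200, payoff=0.0000, prob=0.146484
DDU: m=21.1932, payoff=7.4768, prob=0.087891
UDU: m=28.9884, payoff=0.0000, prob=0.146484
DUU: m=24.3600, payoff=4.3100, prob=0.146484
UUU: m=33.3200, payoff=0.0000, prob=0.244141
Price = Σ prob·payoff / R^3 = 2.510101 / 1.225043 = 2.0490

price = 2.0490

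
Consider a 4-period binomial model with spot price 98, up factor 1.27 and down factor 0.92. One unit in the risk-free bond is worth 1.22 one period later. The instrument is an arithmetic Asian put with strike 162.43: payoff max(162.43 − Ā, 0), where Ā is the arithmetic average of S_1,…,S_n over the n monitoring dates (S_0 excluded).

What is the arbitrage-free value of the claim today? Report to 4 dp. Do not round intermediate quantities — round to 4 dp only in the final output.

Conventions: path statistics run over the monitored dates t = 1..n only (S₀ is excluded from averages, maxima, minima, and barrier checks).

price = 4.3610

With p* = (R−d)/(u−d) = 0.8571, sum probability × payoff across the paths and divide by R^4.
Enumerate all 2^4 = 16 price paths (U = up ×1.27, D = down ×0.92); each path with k up-moves has probability p*^k·(1−p*)^(4−k).
DDDD: Ā=79.9063, payoff=82.5237, prob=0.000416
UDDD: Ā=110.3054, payoff=52.1246, prob=0.002499
DUDD: Ā=101.7304, payoff=60.6996, prob=0.002499
UUDD: Ā=140.4322, payoff=21.9978, prob=0.014994
DDUD: Ā=93.8414, payoff=68.5886, prob=0.002499
UDUD: Ā=129.5420, payoff=32.8880, prob=0.014994
DUUD: Ā=120.9670, payoff=41.4630, prob=0.014994
UUUD: Ā=166.9870, payoff=0.0000, prob=0.089963
DDDU: Ā=86.5835, payoff=75.8465, prob=0.002499
UDDU: Ā=119.5229, payoff=42.9071, prob=0.014994
DUDU: Ā=110.9479, payoff=51.4821, prob=0.014994
UUDU: Ā=153.1564, payoff=9.2736, prob=0.089963
DDUU: Ā=103.0589, payoff=59.3711, prob=0.014994
UDUU: Ā=142.2661, payoff=20.1639, prob=0.089963
DUUU: Ā=133.6911, payoff=28.7389, prob=0.089963
UUUU: Ā=184.5519, payoff=0.0000, prob=0.539775
Price = Σ prob·payoff / R^4 = 9.661020 / 2.215335 = 4.3610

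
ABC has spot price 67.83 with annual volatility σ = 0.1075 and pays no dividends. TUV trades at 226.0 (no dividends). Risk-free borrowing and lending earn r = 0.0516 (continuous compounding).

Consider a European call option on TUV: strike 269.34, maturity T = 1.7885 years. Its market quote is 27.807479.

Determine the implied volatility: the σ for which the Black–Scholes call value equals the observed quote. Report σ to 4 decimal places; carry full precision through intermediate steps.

sigma = 0.2944

At σ = 0.2944 the Black–Scholes value reproduces the quote:
σ√T = 0.2944·√1.7885 = 0.393715
d₁ = (ln(S/K) + (r+σ²/2)T) / (σ√T) = (ln(226.0/269.34) + (0.0516+0.2944²/2)·1.7885) / 0.393715 = (-0.175440 + 0.169792) / 0.393715 = -0.014343
d₂ = d₁ − σ√T = -0.014343 − 0.393715 = -0.408058
e^{−rT} = 0.911844
N(d₁) = 0.494278,  N(d₂) = 0.341615
V = S·N(d₁) − K·e^{−rT}·N(d₂) = 111.706866 − 83.899387 = 27.807479 (equal to the quote); since ∂V/∂σ > 0 for all σ, the implied volatility is unique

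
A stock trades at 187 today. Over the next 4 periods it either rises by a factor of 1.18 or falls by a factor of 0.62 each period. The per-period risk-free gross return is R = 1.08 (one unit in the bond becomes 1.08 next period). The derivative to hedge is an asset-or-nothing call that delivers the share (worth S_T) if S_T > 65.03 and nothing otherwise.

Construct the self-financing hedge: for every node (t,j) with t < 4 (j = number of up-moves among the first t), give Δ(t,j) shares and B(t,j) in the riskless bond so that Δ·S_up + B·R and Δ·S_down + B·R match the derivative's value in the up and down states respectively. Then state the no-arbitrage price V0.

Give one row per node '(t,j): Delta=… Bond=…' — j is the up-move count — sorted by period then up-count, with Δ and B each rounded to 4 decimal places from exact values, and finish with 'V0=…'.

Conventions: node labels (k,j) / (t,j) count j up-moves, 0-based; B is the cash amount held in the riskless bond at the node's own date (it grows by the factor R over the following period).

Arbitrage-free pricing uses the up-move probability p* = (R−d)/(u−d) = 0.8214, discounting each step at R = 1.08.
At maturity the claim pays: V(4,0)=0.0000, V(4,1)=0.0000, V(4,2)=100.0896, V(4,3)=190.4931, V(4,4)=362.5514
  t=3,j=0: stock 44.5673 → up 52.5895 (V=0.0000), down 27.6317 (V=0.0000). Price 0.0000; hedge Δ=0.0000, bond B=0.0000.
  t=3,j=1: stock 84.8217 → up 100.0896 (V=100.0896), down 52.5895 (V=0.0000). Price 76.1264; hedge Δ=2.1071, bond B=-102.6051.
  t=3,j=2: stock 161.4349 → up 190.4931 (V=190.4931), down 100.0896 (V=100.0896). Price 161.4349; hedge Δ=1.0000, bond B=0.0000.
  t=3,j=3: stock 307.2470 → up 362.5514 (V=362.5514), down 190.4931 (V=190.4931). Price 307.2470; hedge Δ=1.0000, bond B=0.0000.
  t=2,j=0: stock 71.8828 → up 84.8217 (V=76.1264), down 44.5673 (V=0.0000). Price 57.9003; hedge Δ=1.8911, bond B=-78.0396.
  t=2,j=1: stock 136.8092 → up 161.4349 (V=161.4349), down 84.8217 (V=76.1264). Price 135.3715; hedge Δ=1.1135, bond B=-16.9651.
  t=2,j=2: stock 260.3788 → up 307.2470 (V=307.2470), down 161.4349 (V=161.4349). Price 260.3788; hedge Δ=1.0000, bond B=0.0000.
  t=1,j=0: stock 115.9400 → up 136.8092 (V=135.3715), down 71.8828 (V=57.9003). Price 112.5346; hedge Δ=1.1932, bond B=-25.8067.
  t=1,j=1: stock 220.6600 → up 260.3788 (V=260.3788), down 136.8092 (V=135.3715). Price 220.4223; hedge Δ=1.0116, bond B=-2.8051.
  t=0,j=0: stock 187.0000 → up 220.6600 (V=220.4223), down 115.9400 (V=112.5346). Price 186.2561; hedge Δ=1.0302, bond B=-6.4005.
Check: Δ(0,0)·S0 + B(0,0) = 186.2561 = V0.

(0,0): Delta=1.0302 Bond=-6.4005
(1,0): Delta=1.1932 Bond=-25.8067
(1,1): Delta=1.0116 Bond=-2.8051
(2,0): Delta=1.8911 Bond=-78.0396
(2,1): Delta=1.1135 Bond=-16.9651
(2,2): Delta=1.0000 Bond=0.0000
(3,0): Delta=0.0000 Bond=0.0000
(3,1): Delta=2.1071 Bond=-102.6051
(3,2): Delta=1.0000 Bond=0.0000
(3,3): Delta=1.0000 Bond=0.0000
V0=186.2561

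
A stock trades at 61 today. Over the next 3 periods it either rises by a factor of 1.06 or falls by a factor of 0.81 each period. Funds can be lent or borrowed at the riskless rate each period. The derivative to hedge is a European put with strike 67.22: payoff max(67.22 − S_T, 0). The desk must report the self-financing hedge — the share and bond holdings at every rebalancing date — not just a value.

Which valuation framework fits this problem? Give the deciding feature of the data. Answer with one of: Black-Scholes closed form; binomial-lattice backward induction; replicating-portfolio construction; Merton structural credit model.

framework: replicating-portfolio construction

Key observation: since the answer must list Δ and B at each node of the 1.06/0.81 lattice on 61, the replicating-portfolio method — solving the two-state system at every node — is the one that applies.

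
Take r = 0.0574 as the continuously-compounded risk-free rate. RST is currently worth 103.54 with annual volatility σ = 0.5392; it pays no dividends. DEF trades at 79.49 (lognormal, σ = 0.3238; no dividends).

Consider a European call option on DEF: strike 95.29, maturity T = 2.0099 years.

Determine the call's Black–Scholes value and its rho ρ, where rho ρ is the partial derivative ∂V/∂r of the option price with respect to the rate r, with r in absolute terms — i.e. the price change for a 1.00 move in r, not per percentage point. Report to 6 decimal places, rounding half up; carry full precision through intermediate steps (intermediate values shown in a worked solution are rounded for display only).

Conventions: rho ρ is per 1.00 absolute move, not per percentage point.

σ√T = 0.3238·√2.0099 = 0.459054
d₁ = (ln(S/K) + (r+σ²/2)T) / (σ√T) = (ln(79.49/95.29) + (0.0574+0.3238²/2)·2.0099) / 0.459054 = (-0.181294 + 0.220734) / 0.459054 = 0.085916
d₂ = d₁ − σ√T = 0.085916 − 0.459054 = -0.373138
e^{−rT} = 0.891038
N(d₁) = 0.534233,  N(d₂) = 0.354523
Call price V = S·N(d₁) − K·e^{−rT}·N(d₂) = 42.466209 − 30.101461 = 12.364748
ρ = K·T·e^{−rT}·N(d₂) = 60.500927

price = 12.364748
ρ = 60.500927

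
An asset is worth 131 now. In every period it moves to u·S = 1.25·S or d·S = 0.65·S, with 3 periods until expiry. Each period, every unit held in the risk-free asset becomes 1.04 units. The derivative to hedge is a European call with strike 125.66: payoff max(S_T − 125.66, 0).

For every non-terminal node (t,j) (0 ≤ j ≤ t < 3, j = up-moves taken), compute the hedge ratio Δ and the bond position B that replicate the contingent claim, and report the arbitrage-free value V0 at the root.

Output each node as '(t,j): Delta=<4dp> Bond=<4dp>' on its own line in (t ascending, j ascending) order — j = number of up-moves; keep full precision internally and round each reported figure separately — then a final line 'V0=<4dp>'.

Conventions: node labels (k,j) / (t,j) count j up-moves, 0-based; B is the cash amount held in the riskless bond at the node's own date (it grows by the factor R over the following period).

Since d<R<u, set p* = (R−d)/(u−d) = 0.6500; price each node as the discounted p*-expectation of its children.
Terminal payoffs: V(3,0)=0.0000, V(3,1)=0.0000, V(3,2)=7.3869, V(3,3)=130.1994
  t=2,j=0: stock 55.3475 → up 69.1844 (V=0.0000), down 35.9759 (V=0.0000). Price 0.0000; hedge Δ=0.0000, bond B=0.0000.
  t=2,j=1: stock 106.4375 → up 133.0469 (V=7.3869), down 69.1844 (V=0.0000). Price 4.6168; hedge Δ=0.1157, bond B=-7.6947.
  t=2,j=2: stock 204.6875 → up 255.8594 (V=130.1994), down 133.0469 (V=7.3869). Price 83.8606; hedge Δ=1.0000, bond B=-120.8269.
  t=1,j=0: stock 85.1500 → up 106.4375 (V=4.6168), down 55.3475 (V=0.0000). Price 2.8855; hedge Δ=0.0904, bond B=-4.8092.
  t=1,j=1: stock 163.7500 → up 204.6875 (V=83.8606), down 106.4375 (V=4.6168). Price 53.9666; hedge Δ=0.8066, bond B=-78.1064.
  t=0,j=0: stock 131.0000 → up 163.7500 (V=53.9666), down 85.1500 (V=2.8855). Price 34.7002; hedge Δ=0.6499, bond B=-50.4350.
Verification: the root portfolio costs Δ(0,0)·S0 + B(0,0) = 34.7002, matching V0.

(0,0): Delta=0.6499 Bond=-50.4350
(1,0): Delta=0.0904 Bond=-4.8092
(1,1): Delta=0.8066 Bond=-78.1064
(2,0): Delta=0.0000 Bond=0.0000
(2,1): Delta=0.1157 Bond=-7.6947
(2,2): Delta=1.0000 Bond=-120.8269
V0=34.7002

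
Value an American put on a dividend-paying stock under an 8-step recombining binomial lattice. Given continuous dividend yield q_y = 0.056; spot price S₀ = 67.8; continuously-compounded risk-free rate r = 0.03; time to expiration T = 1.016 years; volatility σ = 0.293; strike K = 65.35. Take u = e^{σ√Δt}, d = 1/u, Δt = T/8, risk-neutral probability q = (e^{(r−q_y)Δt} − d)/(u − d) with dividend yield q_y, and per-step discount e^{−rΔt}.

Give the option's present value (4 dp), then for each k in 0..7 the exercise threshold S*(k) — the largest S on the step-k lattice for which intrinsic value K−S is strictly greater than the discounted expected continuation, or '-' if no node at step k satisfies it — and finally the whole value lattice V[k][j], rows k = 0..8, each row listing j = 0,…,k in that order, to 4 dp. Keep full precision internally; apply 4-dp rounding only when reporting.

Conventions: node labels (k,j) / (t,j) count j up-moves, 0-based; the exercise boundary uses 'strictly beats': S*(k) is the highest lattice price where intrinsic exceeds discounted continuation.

Δt=0.12700, u=1.11006, d=0.90085, q=0.45816, disc=e^(-rΔt)=0.99620
k=8 terminal: V=max(K-S,0) → 35.9431 29.1137 20.6981 10.3282 0.0000 0.0000 0.0000 0.0000 0.0000
k=7: j=0 S=32.6435 intr=32.7065 cont=32.6893 V=32.7065[EX]; j=1 S=40.2246 intr=25.1254 cont=25.1619 V=25.1619[hold]; j=2 S=49.5664 intr=15.7836 cont=15.8864 V=15.8864[hold]; j=3 S=61.0776 intr=4.2724 cont=5.5749 V=5.5749[hold]; j=4 S=75.2623 intr=0.0000 cont=0.0000 V=0.0000[hold]; j=5 S=92.7411 intr=0.0000 cont=0.0000 V=0.0000[hold]; j=6 S=114.2793 intr=0.0000 cont=0.0000 V=0.0000[hold]; j=7 S=140.8194 intr=0.0000 cont=0.0000 V=0.0000[hold]  S*(7)=32.6435
k=6: j=0 S=36.2363 intr=29.1137 cont=29.1386 V=29.1386[hold]; j=1 S=44.6519 intr=20.6981 cont=20.8327 V=20.8327[hold]; j=2 S=55.0218 intr=10.3282 cont=11.1196 V=11.1196[hold]; j=3 S=67.8000 intr=0.0000 cont=3.0092 V=3.0092[hold]; j=4 S=83.5458 intr=0.0000 cont=0.0000 V=0.0000[hold]; j=5 S=102.9485 intr=0.0000 cont=0.0000 V=0.0000[hold]; j=6 S=126.8572 intr=0.0000 cont=0.0000 V=0.0000[hold]  S*(6)=-
k=5: j=0 S=40.2246 intr=25.1254 cont=25.2368 V=25.2368[hold]; j=1 S=49.5664 intr=15.7836 cont=16.3202 V=16.3202[hold]; j=2 S=61.0776 intr=4.2724 cont=7.3756 V=7.3756[hold]; j=3 S=75.2623 intr=0.0000 cont=1.6243 V=1.6243[hold]; j=4 S=92.7411 intr=0.0000 cont=0.0000 V=0.0000[hold]; j=5 S=114.2793 intr=0.0000 cont=0.0000 V=0.0000[hold]  S*(5)=-
k=4: j=0 S=44.6519 intr=20.6981 cont=21.0711 V=21.0711[hold]; j=1 S=55.0218 intr=10.3282 cont=12.1757 V=12.1757[hold]; j=2 S=67.8000 intr=0.0000 cont=4.7225 V=4.7225[hold]; j=3 S=83.5458 intr=0.0000 cont=0.8768 V=0.8768[hold]; j=4 S=102.9485 intr=0.0000 cont=0.0000 V=0.0000[hold]  S*(4)=-
k=3: j=0 S=49.5664 intr=15.7836 cont=16.9309 V=16.9309[hold]; j=1 S=61.0776 intr=4.2724 cont=8.7276 V=8.7276[hold]; j=2 S=75.2623 intr=0.0000 cont=2.9493 V=2.9493[hold]; j=3 S=92.7411 intr=0.0000 cont=0.4733 V=0.4733[hold]  S*(3)=-
k=2: j=0 S=55.0218 intr=10.3282 cont=13.1224 V=13.1224[hold]; j=1 S=67.8000 intr=0.0000 cont=6.0571 V=6.0571[hold]; j=2 S=83.5458 intr=0.0000 cont=1.8080 V=1.8080[hold]  S*(2)=-
k=1: j=0 S=61.0776 intr=4.2724 cont=9.8477 V=9.8477[hold]; j=1 S=75.2623 intr=0.0000 cont=4.0947 V=4.0947[hold]  S*(1)=-
k=0: j=0 S=67.8000 intr=0.0000 cont=7.1845 V=7.1845[hold]  S*(0)=-

price = 7.1845
boundary = - - - - - - - 32.6435
tree:
7.1845
9.8477 4.0947
13.1224 6.0571 1.8080
16.9309 8.7276 2.9493 0.4733
21.0711 12.1757 4.7225 0.8768 0.0000
25.2368 16.3202 7.3756 1.6243 0.0000 0.0000
29.1386 20.8327 11.1196 3.0092 0.0000 0.0000 0.0000
32.7065 25.1619 15.8864 5.5749 0.0000 0.0000 0.0000 0.0000
35.9431 29.1137 20.6981 10.3282 0.0000 0.0000 0.0000 0.0000 0.0000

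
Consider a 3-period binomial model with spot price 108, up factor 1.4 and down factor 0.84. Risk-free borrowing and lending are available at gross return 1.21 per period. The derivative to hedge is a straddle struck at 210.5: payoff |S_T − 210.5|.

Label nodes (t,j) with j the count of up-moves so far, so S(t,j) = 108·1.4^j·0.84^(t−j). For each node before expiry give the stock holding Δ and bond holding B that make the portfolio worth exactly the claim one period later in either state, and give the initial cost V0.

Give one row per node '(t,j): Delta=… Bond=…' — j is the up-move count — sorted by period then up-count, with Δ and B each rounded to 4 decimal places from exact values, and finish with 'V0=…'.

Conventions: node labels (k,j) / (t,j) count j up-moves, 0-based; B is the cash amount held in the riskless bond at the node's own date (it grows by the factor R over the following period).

(0,0): Delta=-0.1535 Bond=55.3555
(1,0): Delta=-1.0000 Bond=143.7743
(1,1): Delta=0.1073 Bond=27.5453
(2,0): Delta=-1.0000 Bond=173.9669
(2,1): Delta=-1.0000 Bond=173.9669
(2,2): Delta=0.4485 Bond=-38.8893
V0=38.7771

Risk-neutral probability p* = (R−d)/(u−d) = (1.21−0.84)/(1.4−0.84) = 0.6607.
Terminal payoffs: V(3,0)=146.4880, V(3,1)=103.8133, V(3,2)=32.6888, V(3,3)=85.8520
Node (2,0) S=76.2048: V=(p*·103.8133+(1−p*)·146.4880)/1.21=97.7621; Δ=(103.8133−146.4880)/(106.6867−64.0120)=-1.0000; B=V−Δ·S=173.9669
Node (2,1) S=127.0080: V=(p*·32.6888+(1−p*)·103.8133)/1.21=46.9589; Δ=(32.6888−103.8133)/(177.8112−106.6867)=-1.0000; B=V−Δ·S=173.9669
Node (2,2) S=211.6800: V=(p*·85.8520+(1−p*)·32.6888)/1.21=56.0450; Δ=(85.8520−32.6888)/(296.3520−177.8112)=0.4485; B=V−Δ·S=-38.8893
Node (1,0) S=90.7200: V=(p*·46.9589+(1−p*)·97.7621)/1.21=53.0543; Δ=(46.9589−97.7621)/(127.0080−76.2048)=-1.0000; B=V−Δ·S=143.7743
Node (1,1) S=151.2000: V=(p*·56.0450+(1−p*)·46.9589)/1.21=43.7705; Δ=(56.0450−46.9589)/(211.6800−127.0080)=0.1073; B=V−Δ·S=27.5453
Node (0,0) S=108.0000: V=(p*·43.7705+(1−p*)·53.0543)/1.21=38.7771; Δ=(43.7705−53.0543)/(151.2000−90.7200)=-0.1535; B=V−Δ·S=55.3555
Check: Δ(0,0)·S0 + B(0,0) = 38.7771 = V0.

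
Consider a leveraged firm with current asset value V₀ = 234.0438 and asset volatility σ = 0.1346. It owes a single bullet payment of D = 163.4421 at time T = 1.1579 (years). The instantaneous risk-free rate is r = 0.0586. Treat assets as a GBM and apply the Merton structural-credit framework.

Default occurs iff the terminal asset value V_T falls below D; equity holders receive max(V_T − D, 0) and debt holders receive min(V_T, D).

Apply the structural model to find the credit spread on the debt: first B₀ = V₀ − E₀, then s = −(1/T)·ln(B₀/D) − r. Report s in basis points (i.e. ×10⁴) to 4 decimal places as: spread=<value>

Work the structural quantities from V₀ = 234.0438 against face 163.4421:
d₁ = [ln(V₀/D) + (r + σ²/2)T] / (σ√T)
   = [ln(234.0438/163.4421) + (0.0586 + 0.5·0.1346²)·1.1579] / (0.1346·√1.1579)
   = [0.359049 + 0.078342] / 0.144837 = 3.019879
d₂ = d₁ − σ√T = 3.019879 − 0.144837 = 2.875042
N(d₁) = 0.998736,  N(d₂) = 0.997980,  e^(−rT) = 0.934398
E₀ = V₀·N(d₁) − D·e^(−rT)·N(d₂)
   = 234.0438·0.998736 − 163.4421·0.934398·0.997980 = 81.336404
B₀ = V₀ − E₀ = 234.0438 − 81.336404 = 152.707396
spread = −(1/T)·ln(B₀/D) − r = −(1/1.1579)·ln(152.707396/163.4421) − 0.0586 = 0.00007100
in basis points: 0.00007100 × 10⁴ = 0.7100 bp

spread=0.7100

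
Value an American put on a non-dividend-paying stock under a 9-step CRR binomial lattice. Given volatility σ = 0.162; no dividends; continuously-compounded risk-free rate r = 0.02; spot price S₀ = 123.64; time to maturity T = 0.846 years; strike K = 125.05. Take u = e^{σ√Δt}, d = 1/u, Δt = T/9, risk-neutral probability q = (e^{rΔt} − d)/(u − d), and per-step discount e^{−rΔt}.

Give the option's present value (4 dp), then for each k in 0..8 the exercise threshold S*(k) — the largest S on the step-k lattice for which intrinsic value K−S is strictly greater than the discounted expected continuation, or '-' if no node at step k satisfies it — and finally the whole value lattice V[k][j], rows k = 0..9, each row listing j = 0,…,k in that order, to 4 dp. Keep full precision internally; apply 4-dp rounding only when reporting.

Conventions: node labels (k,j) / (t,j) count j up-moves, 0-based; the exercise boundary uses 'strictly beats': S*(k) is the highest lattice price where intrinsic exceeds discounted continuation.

Δt=0.09400  u=1.05092  d=0.95155  q=0.50652  discount=0.99812
step 9 (expiry): payoffs max(K−S,0) = 45.9779 37.7198 28.5992 18.5261 7.4010 0.0000 0.0000 0.0000 0.0000 0.0000
step 8: (k=8,j=0): S=83.0986, K−S=41.9514, hold=41.7165 ⇒ V=41.9514 exercise | (k=8,j=1): S=91.7773, K−S=33.2727, hold=33.0379 ⇒ V=33.2727 exercise | (k=8,j=2): S=101.3623, K−S=23.6877, hold=23.4528 ⇒ V=23.6877 exercise | (k=8,j=3): S=111.9483, K−S=13.1017, hold=12.8668 ⇒ V=13.1017 exercise | (k=8,j=4): S=123.6400, K−S=1.4100, hold=3.6454 ⇒ V=3.6454 continue | (k=8,j=5): S=136.5527, K−S=0.0000, hold=0.0000 ⇒ V=0.0000 continue | (k=8,j=6): S=150.8140, K−S=0.0000, hold=0.0000 ⇒ V=0.0000 continue | (k=8,j=7): S=166.5647, K−S=0.0000, hold=0.0000 ⇒ V=0.0000 continue | (k=8,j=8): S=183.9603, K−S=0.0000, hold=0.0000 ⇒ V=0.0000 continue  boundary S*=111.9483
step 7: (k=7,j=0): S=87.3302, K−S=37.7198, hold=37.4849 ⇒ V=37.7198 exercise | (k=7,j=1): S=96.4508, K−S=28.5992, hold=28.3643 ⇒ V=28.5992 exercise | (k=7,j=2): S=106.5239, K−S=18.5261, hold=18.2912 ⇒ V=18.5261 exercise | (k=7,j=3): S=117.6490, K−S=7.4010, hold=8.2962 ⇒ V=8.2962 continue | (k=7,j=4): S=129.9360, K−S=0.0000, hold=1.7955 ⇒ V=1.7955 continue | (k=7,j=5): S=143.5063, K−S=0.0000, hold=0.0000 ⇒ V=0.0000 continue | (k=7,j=6): S=158.4938, K−S=0.0000, hold=0.0000 ⇒ V=0.0000 continue | (k=7,j=7): S=175.0465, K−S=0.0000, hold=0.0000 ⇒ V=0.0000 continue  boundary S*=106.5239
step 6: (k=6,j=0): S=91.7773, K−S=33.2727, hold=33.0379 ⇒ V=33.2727 exercise | (k=6,j=1): S=101.3623, K−S=23.6877, hold=23.4528 ⇒ V=23.6877 exercise | (k=6,j=2): S=111.9483, K−S=13.1017, hold=13.3194 ⇒ V=13.3194 continue | (k=6,j=3): S=123.6400, K−S=1.4100, hold=4.9941 ⇒ V=4.9941 continue | (k=6,j=4): S=136.5527, K−S=0.0000, hold=0.8844 ⇒ V=0.8844 continue | (k=6,j=5): S=150.8140, K−S=0.0000, hold=0.0000 ⇒ V=0.0000 continue | (k=6,j=6): S=166.5647, K−S=0.0000, hold=0.0000 ⇒ V=0.0000 continue  boundary S*=101.3623
step 5: (k=5,j=0): S=96.4508, K−S=28.5992, hold=28.3643 ⇒ V=28.5992 exercise | (k=5,j=1): S=106.5239, K−S=18.5261, hold=18.4013 ⇒ V=18.5261 exercise | (k=5,j=2): S=117.6490, K−S=7.4010, hold=9.0854 ⇒ V=9.0854 continue | (k=5,j=3): S=129.9360, K−S=0.0000, hold=2.9070 ⇒ V=2.9070 continue | (k=5,j=4): S=143.5063, K−S=0.0000, hold=0.4356 ⇒ V=0.4356 continue | (k=5,j=5): S=158.4938, K−S=0.0000, hold=0.0000 ⇒ V=0.0000 continue  boundary S*=106.5239
step 4: (k=4,j=0): S=101.3623, K−S=23.6877, hold=23.4528 ⇒ V=23.6877 exercise | (k=4,j=1): S=111.9483, K−S=13.1017, hold=13.7184 ⇒ V=13.7184 continue | (k=4,j=2): S=123.6400, K−S=1.4100, hold=5.9447 ⇒ V=5.9447 continue | (k=4,j=3): S=136.5527, K−S=0.0000, hold=1.6521 ⇒ V=1.6521 continue | (k=4,j=4): S=150.8140, K−S=0.0000, hold=0.2146 ⇒ V=0.2146 continue  boundary S*=101.3623
step 3: (k=3,j=0): S=106.5239, K−S=18.5261, hold=18.6030 ⇒ V=18.6030 continue | (k=3,j=1): S=117.6490, K−S=7.4010, hold=9.7625 ⇒ V=9.7625 continue | (k=3,j=2): S=129.9360, K−S=0.0000, hold=3.7633 ⇒ V=3.7633 continue | (k=3,j=3): S=143.5063, K−S=0.0000, hold=0.9222 ⇒ V=0.9222 continue  boundary S*=-
step 2: (k=2,j=0): S=111.9483, K−S=13.1017, hold=14.0986 ⇒ V=14.0986 continue | (k=2,j=1): S=123.6400, K−S=1.4100, hold=6.7111 ⇒ V=6.7111 continue | (k=2,j=2): S=136.5527, K−S=0.0000, hold=2.3199 ⇒ V=2.3199 continue  boundary S*=-
step 1: (k=1,j=0): S=117.6490, K−S=7.4010, hold=10.3372 ⇒ V=10.3372 continue | (k=1,j=1): S=129.9360, K−S=0.0000, hold=4.4784 ⇒ V=4.4784 continue  boundary S*=-
step 0: (k=0,j=0): S=123.6400, K−S=1.4100, hold=7.3558 ⇒ V=7.3558 continue  boundary S*=-

price = 7.3558
boundary = - - - - 101.3623 106.5239 101.3623 106.5239 111.9483
tree:
7.3558
10.3372 4.4784
14.0986 6.7111 2.3199
18.6030 9.7625 3.7633 0.9222
23.6877 13.7184 5.9447 1.6521 0.2146
28.5992 18.5261 9.0854 2.9070 0.4356 0.0000
33.2727 23.6877 13.3194 4.9941 0.8844 0.0000 0.0000
37.7198 28.5992 18.5261 8.2962 1.7955 0.0000 0.0000 0.0000
41.9514 33.2727 23.6877 13.1017 3.6454 0.0000 0.0000 0.0000 0.0000
45.9779 37.7198 28.5992 18.5261 7.4010 0.0000 0.0000 0.0000 0.0000 0.0000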